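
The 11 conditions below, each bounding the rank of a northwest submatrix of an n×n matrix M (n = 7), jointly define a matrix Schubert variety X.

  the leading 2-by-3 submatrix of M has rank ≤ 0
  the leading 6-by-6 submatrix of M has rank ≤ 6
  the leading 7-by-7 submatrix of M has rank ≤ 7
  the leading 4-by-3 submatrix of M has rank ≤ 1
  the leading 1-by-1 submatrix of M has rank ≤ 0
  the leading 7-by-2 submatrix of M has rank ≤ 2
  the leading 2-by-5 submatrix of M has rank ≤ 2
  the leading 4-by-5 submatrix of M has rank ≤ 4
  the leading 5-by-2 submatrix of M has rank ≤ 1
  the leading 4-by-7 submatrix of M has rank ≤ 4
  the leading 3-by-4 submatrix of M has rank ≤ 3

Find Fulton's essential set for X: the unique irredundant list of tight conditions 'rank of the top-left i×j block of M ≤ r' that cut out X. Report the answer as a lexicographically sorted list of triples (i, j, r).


Propagating the 11 rank bounds to every northwest block:

  row 1: 0, 0, 0, 1, 1, 1, 1
  row 2: 0, 0, 0, 1, 2, 2, 2
  row 3: 1, 1, 1, 2, 3, 3, 3
  row 4: 1, 1, 1, 2, 3, 4, 4
  row 5: 1, 1, 2, 3, 4, 5, 5
  row 6: 1, 2, 3, 4, 5, 6, 6
  row 7: 1, 2, 3, 4, 5, 6, 7

so w = (4, 5, 1, 6, 3, 2, 7).

3 SE-corners of the 9-cell Rothe diagram give Ess(w):

[(2, 3, 0), (4, 3, 1), (5, 2, 1)]


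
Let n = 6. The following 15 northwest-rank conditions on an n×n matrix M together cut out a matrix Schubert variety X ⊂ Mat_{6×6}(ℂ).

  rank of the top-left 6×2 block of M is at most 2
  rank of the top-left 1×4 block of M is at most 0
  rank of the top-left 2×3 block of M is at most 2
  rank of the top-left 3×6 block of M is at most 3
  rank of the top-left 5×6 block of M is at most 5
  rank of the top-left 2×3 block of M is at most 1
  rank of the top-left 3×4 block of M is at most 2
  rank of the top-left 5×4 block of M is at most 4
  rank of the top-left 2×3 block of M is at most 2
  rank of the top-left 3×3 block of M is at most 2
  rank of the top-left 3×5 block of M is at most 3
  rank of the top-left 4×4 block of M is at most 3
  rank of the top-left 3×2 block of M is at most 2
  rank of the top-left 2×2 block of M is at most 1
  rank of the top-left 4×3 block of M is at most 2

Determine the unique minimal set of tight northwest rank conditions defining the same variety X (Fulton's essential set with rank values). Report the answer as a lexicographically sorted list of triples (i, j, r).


Reconstructing r_w from the 15 given conditions:

  i=1: 0 0 0 0 1 1
  i=2: 1 1 1 1 2 2
  i=3: 1 2 2 2 3 3
  i=4: 1 2 2 3 4 4
  i=5: 1 2 3 4 5 5
  i=6: 1 2 3 4 5 6

reading off 1-entries of Δ²R: w = (5, 1, 2, 4, 3, 6).

2 SE-corners of the 5-cell Rothe diagram give Ess(w):

[(1, 4, 0), (4, 3, 2)]


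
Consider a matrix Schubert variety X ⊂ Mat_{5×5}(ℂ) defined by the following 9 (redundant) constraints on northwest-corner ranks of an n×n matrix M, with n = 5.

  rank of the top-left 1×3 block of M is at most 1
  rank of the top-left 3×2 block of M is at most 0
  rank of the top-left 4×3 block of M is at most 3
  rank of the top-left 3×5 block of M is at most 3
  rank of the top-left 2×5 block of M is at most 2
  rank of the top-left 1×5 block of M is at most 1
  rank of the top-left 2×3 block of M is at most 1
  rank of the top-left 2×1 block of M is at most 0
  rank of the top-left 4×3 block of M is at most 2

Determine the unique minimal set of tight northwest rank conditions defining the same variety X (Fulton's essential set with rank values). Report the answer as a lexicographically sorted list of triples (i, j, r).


Rank table r_w(5×5) implied by the 9 constraints:

  i=1: 0, 0, 1, 1, 1
  i=2: 0, 0, 1, 2, 2
  i=3: 0, 0, 1, 2, 3
  i=4: 1, 1, 2, 3, 4
  i=5: 1, 2, 3, 4, 5

hence w(1..5) = (3, 4, 5, 1, 2).

Rothe diagram D(w) (6 cells), 1 SE-corner (essential condition):

[(3, 2, 0)]


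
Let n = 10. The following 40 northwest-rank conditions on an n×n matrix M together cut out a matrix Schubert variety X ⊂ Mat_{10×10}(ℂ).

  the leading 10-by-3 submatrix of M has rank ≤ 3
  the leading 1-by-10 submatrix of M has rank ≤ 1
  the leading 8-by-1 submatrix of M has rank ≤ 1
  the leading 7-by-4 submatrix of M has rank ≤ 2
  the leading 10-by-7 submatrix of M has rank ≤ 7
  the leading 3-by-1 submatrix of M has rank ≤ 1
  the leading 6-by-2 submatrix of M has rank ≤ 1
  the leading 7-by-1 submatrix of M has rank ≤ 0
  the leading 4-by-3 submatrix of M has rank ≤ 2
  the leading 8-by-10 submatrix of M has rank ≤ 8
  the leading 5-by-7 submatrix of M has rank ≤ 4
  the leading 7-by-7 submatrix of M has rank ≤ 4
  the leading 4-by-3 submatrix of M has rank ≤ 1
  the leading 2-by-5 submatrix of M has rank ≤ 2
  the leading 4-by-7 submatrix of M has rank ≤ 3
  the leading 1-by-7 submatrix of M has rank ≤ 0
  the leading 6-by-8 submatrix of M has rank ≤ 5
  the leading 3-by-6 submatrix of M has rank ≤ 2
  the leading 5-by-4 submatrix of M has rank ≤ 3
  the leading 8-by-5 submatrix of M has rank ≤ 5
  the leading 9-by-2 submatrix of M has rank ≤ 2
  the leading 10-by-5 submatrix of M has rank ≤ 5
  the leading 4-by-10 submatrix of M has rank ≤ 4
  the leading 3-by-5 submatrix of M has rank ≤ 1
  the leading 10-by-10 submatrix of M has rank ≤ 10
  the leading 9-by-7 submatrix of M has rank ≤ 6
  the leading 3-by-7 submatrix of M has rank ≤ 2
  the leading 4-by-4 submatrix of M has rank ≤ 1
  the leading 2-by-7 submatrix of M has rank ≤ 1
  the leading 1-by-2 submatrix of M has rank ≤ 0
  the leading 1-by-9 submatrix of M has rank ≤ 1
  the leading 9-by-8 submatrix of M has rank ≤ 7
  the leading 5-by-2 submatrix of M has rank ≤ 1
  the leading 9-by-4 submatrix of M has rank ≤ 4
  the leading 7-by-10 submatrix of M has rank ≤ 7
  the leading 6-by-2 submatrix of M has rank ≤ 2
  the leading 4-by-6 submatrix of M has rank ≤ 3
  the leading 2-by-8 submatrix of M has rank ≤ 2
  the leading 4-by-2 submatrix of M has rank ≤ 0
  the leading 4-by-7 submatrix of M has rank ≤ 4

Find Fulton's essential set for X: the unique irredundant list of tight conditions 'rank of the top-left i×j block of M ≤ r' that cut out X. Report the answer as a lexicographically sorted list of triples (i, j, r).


Reconstructing r_w from the 40 given conditions:

  i=1: 0 0 0 0 0 0 0 1 1 1
  i=2: 0 0 1 1 1 1 1 2 2 2
  i=3: 0 0 1 1 1 2 2 3 3 3
  i=4: 0 0 1 1 2 3 3 4 4 4
  i=5: 0 1 2 2 3 4 4 5 5 5
  i=6: 0 1 2 2 3 4 4 5 6 6
  i=7: 0 1 2 2 3 4 4 5 6 7
  i=8: 1 2 3 3 4 5 5 6 7 8
  i=9: 1 2 3 4 5 6 6 7 8 9
  i=10: 1 2 3 4 5 6 7 8 9 10

giving w = (8, 3, 6, 5, 2, 9, 10, 1, 4, 7) via Δ²R.

7 SE-corners of the 23-cell Rothe diagram give Ess(w):

[(1, 7, 0), (3, 5, 1), (4, 2, 0), (4, 4, 1), (7, 1, 0), (7, 4, 2), (7, 7, 4)]


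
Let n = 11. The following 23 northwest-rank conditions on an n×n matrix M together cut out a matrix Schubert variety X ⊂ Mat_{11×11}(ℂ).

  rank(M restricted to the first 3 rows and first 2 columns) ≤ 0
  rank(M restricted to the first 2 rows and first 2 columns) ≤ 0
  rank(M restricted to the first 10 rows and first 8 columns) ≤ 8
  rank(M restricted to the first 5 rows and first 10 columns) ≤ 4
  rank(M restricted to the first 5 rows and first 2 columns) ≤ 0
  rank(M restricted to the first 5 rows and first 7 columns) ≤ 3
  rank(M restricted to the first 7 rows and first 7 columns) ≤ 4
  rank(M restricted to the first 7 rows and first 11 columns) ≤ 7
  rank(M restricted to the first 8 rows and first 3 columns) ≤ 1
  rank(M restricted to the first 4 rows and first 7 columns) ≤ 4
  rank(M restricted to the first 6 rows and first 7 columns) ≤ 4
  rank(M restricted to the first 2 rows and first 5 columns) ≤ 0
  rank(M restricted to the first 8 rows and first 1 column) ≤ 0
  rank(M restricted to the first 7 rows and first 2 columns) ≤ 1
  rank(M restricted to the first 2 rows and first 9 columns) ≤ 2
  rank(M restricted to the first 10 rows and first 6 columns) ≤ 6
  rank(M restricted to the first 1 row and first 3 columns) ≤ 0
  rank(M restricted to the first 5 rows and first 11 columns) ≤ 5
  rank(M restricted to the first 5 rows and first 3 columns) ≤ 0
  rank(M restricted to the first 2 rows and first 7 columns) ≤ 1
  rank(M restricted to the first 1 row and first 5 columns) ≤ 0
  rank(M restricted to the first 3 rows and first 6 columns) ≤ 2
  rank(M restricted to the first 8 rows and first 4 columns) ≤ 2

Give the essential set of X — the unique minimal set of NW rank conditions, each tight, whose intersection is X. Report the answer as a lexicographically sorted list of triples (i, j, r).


Propagating the 23 rank bounds to every northwest block:

  0 0 0 0 0 1 1 1 1 1 1
  0 0 0 0 0 1 1 2 2 2 2
  0 0 0 1 1 2 2 3 3 3 3
  0 0 0 1 2 3 3 4 4 4 4
  0 0 0 1 2 3 3 4 4 4 5
  0 1 1 2 3 4 4 5 5 5 6
  0 1 1 2 3 4 4 5 6 6 7
  0 1 1 2 3 4 5 6 7 7 8
  1 2 2 3 4 5 6 7 8 8 9
  1 2 3 4 5 6 7 8 9 9 10
  1 2 3 4 5 6 7 8 9 10 11

second differences of R give the permutation w = (6, 8, 4, 5, 11, 2, 9, 7, 1, 3, 10).

|D(w)|=29, |Ess(w)|=8:

[(2, 5, 0), (2, 7, 1), (5, 3, 0), (5, 7, 3), (5, 10, 4), (7, 7, 4), (8, 1, 0), (8, 3, 1)]


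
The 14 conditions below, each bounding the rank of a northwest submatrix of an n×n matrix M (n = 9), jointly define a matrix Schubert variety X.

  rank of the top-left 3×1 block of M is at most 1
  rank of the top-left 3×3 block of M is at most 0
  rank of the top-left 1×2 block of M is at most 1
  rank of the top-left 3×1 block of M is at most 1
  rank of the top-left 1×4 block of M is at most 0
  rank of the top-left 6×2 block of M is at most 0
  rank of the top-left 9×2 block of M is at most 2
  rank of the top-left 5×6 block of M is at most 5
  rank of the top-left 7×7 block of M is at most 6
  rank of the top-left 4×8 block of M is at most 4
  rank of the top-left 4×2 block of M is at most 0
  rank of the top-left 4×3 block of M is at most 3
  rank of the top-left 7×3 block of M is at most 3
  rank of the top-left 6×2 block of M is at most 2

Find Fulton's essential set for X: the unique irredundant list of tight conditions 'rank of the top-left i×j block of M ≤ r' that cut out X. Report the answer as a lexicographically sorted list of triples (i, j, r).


The tightest implied rank at each (i,j), from the 14 conditions:

  row 1: 0 | 0 | 0 | 0 | 1 | 1 | 1 | 1 | 1
  row 2: 0 | 0 | 0 | 1 | 2 | 2 | 2 | 2 | 2
  row 3: 0 | 0 | 0 | 1 | 2 | 3 | 3 | 3 | 3
  row 4: 0 | 0 | 1 | 2 | 3 | 4 | 4 | 4 | 4
  row 5: 0 | 0 | 1 | 2 | 3 | 4 | 5 | 5 | 5
  row 6: 0 | 0 | 1 | 2 | 3 | 4 | 5 | 6 | 6
  row 7: 1 | 1 | 2 | 3 | 4 | 5 | 6 | 7 | 7
  row 8: 1 | 2 | 3 | 4 | 5 | 6 | 7 | 8 | 8
  row 9: 1 | 2 | 3 | 4 | 5 | 6 | 7 | 8 | 9

the unique w with this rank table is (5, 4, 6, 3, 7, 8, 1, 2, 9).

|D(w)|=16, |Ess(w)|=3:

[(1, 4, 0), (3, 3, 0), (6, 2, 0)]


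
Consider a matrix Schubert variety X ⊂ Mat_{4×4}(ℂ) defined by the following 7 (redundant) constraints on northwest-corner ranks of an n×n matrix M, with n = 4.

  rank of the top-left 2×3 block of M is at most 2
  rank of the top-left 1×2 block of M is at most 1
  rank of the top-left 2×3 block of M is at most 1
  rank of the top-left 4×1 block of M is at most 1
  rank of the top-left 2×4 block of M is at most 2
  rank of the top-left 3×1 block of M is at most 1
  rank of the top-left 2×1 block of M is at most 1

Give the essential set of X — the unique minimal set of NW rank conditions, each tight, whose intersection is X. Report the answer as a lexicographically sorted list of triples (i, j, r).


Recovering R(i,j) via the rank-extension bound from the 7 conditions:

  1  1  1  1
  1  1  1  2
  1  2  2  3
  1  2  3  4

giving w = (1, 4, 2, 3) via Δ²R.

|D(w)|=2, |Ess(w)|=1:

[(2, 3, 1)]


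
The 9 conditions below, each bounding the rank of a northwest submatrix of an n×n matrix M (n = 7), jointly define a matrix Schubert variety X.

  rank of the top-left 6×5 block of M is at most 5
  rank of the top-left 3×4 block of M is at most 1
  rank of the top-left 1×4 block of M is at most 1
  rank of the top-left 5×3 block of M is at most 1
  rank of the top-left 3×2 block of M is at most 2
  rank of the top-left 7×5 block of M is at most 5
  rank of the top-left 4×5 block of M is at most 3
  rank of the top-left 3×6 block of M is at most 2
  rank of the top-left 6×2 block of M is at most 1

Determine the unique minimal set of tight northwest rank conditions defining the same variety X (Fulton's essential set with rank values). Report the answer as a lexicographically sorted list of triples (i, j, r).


Propagating the 9 rank bounds to every northwest block:

  row 1: 1, 1, 1, 1, 1, 1, 1
  row 2: 1, 1, 1, 1, 2, 2, 2
  row 3: 1, 1, 1, 1, 2, 2, 3
  row 4: 1, 1, 1, 2, 3, 3, 4
  row 5: 1, 1, 1, 2, 3, 4, 5
  row 6: 1, 1, 2, 3, 4, 5, 6
  row 7: 1, 2, 3, 4, 5, 6, 7

reading off 1-entries of Δ²R: w = (1, 5, 7, 4, 6, 3, 2).

ℓ(w)=12; the 4 essential cells (i,j,r):

[(3, 4, 1), (3, 6, 2), (5, 3, 1), (6, 2, 1)]


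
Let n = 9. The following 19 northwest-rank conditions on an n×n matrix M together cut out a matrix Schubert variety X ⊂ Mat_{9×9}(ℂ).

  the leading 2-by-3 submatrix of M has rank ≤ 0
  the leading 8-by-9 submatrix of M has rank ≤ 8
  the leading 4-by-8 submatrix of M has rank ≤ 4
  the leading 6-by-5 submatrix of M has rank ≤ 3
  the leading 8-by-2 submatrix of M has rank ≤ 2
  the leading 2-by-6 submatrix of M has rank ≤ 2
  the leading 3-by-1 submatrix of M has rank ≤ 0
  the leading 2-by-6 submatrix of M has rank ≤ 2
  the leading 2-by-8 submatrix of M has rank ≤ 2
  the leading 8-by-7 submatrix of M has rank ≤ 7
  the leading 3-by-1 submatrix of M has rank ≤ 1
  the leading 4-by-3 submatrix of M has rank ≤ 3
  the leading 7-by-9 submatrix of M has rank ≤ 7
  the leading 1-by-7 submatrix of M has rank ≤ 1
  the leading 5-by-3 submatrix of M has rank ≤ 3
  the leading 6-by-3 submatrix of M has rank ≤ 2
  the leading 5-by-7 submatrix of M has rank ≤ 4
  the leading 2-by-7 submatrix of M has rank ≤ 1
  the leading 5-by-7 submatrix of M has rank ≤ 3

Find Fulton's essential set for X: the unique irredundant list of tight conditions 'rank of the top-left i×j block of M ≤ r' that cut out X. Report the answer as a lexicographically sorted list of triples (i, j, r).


Computing R[i][j] = min implied NW-rank bound (n=9, 19 conditions):

  i=1: 0 0 0 1 1 1 1 1 1
  i=2: 0 0 0 1 1 1 1 2 2
  i=3: 0 1 1 2 2 2 2 3 3
  i=4: 1 2 2 3 3 3 3 4 4
  i=5: 1 2 2 3 3 3 3 4 5
  i=6: 1 2 2 3 3 4 4 5 6
  i=7: 1 2 3 4 4 5 5 6 7
  i=8: 1 2 3 4 5 6 6 7 8
  i=9: 1 2 3 4 5 6 7 8 9

reading off 1-entries of Δ²R: w = (4, 8, 2, 1, 9, 6, 3, 5, 7).

Fulton essential set (6 of the 16 Rothe cells):

[(2, 3, 0), (2, 7, 1), (3, 1, 0), (5, 7, 3), (6, 3, 2), (6, 5, 3)]


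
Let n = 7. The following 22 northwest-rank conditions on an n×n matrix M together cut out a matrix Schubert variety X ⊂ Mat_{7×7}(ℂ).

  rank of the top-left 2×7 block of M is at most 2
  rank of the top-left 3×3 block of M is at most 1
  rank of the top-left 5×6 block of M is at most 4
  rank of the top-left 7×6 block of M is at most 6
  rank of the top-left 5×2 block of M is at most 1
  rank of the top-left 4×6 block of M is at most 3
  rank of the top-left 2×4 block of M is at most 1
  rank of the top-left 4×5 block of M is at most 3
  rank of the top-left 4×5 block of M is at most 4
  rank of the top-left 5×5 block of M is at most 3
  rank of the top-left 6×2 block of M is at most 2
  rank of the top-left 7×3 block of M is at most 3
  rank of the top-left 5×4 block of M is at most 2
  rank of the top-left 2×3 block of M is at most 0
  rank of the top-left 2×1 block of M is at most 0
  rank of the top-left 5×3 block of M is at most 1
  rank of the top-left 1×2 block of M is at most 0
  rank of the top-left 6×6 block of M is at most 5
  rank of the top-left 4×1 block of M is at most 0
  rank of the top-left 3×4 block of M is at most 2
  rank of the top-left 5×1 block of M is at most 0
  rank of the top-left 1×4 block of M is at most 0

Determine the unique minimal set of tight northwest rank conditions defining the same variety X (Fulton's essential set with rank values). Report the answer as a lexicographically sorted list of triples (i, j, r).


Recovering R(i,j) via the rank-extension bound from the 22 conditions:

  0  0  0  0  1  1  1
  0  0  0  1  2  2  2
  0  1  1  2  3  3  3
  0  1  1  2  3  3  4
  0  1  1  2  3  4  5
  1  2  2  3  4  5  6
  1  2  3  4  5  6  7

giving w = (5, 4, 2, 7, 6, 1, 3) via Δ²R.

|D(w)|=13, |Ess(w)|=5:

[(1, 4, 0), (2, 3, 0), (4, 6, 3), (5, 1, 0), (5, 3, 1)]


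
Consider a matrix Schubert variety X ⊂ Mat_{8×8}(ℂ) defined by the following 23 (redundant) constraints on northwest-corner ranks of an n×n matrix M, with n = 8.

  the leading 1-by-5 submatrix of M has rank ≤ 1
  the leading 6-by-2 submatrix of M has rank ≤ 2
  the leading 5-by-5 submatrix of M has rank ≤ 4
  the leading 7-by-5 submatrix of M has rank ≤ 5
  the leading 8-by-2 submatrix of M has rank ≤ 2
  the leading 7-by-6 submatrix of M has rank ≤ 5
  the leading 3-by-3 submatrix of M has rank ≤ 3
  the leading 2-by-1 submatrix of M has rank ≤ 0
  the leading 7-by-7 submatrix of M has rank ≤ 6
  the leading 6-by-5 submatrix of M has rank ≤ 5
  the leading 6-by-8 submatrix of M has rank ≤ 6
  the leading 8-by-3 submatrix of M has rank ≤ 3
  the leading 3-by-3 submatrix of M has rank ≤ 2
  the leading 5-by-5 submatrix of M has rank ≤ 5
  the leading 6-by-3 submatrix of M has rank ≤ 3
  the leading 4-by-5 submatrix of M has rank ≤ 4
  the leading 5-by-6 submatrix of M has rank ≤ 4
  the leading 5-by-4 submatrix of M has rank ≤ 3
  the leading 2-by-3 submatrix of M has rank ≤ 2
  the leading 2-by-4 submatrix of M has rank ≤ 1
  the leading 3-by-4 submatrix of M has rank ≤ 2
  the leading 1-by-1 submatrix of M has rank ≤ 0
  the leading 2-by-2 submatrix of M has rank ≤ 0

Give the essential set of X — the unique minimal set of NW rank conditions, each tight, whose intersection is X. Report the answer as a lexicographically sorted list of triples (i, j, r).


Rank table r_w(8×8) implied by the 23 constraints:

  0 | 0 | 1 | 1 | 1 | 1 | 1 | 1
  0 | 0 | 1 | 1 | 2 | 2 | 2 | 2
  1 | 1 | 2 | 2 | 3 | 3 | 3 | 3
  1 | 2 | 3 | 3 | 4 | 4 | 4 | 4
  1 | 2 | 3 | 3 | 4 | 4 | 5 | 5
  1 | 2 | 3 | 4 | 5 | 5 | 6 | 6
  1 | 2 | 3 | 4 | 5 | 5 | 6 | 7
  1 | 2 | 3 | 4 | 5 | 6 | 7 | 8

the unique w with this rank table is (3, 5, 1, 2, 7, 4, 8, 6).

D(w) has 8 cells with 5 SE-corners; essential set:

[(2, 2, 0), (2, 4, 1), (5, 4, 3), (5, 6, 4), (7, 6, 5)]


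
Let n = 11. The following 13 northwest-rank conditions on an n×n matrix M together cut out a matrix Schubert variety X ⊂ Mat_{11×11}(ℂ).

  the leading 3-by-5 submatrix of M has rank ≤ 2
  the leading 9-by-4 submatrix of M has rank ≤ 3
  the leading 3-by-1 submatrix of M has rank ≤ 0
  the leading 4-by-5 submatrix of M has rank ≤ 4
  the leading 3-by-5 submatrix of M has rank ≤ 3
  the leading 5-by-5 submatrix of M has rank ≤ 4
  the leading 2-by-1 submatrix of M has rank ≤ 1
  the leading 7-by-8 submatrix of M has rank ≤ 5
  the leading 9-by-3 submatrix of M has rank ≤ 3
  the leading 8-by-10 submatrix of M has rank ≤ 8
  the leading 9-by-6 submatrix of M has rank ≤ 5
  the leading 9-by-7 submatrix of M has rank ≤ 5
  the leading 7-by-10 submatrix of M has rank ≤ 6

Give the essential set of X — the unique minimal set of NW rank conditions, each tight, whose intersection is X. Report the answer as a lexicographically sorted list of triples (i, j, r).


Rank table r_w(11×11) implied by the 13 constraints:

  row 1: 0 | 1 | 1 | 1 | 1 | 1 | 1 | 1 | 1 | 1 | 1
  row 2: 0 | 1 | 2 | 2 | 2 | 2 | 2 | 2 | 2 | 2 | 2
  row 3: 0 | 1 | 2 | 2 | 2 | 3 | 3 | 3 | 3 | 3 | 3
  row 4: 1 | 2 | 3 | 3 | 3 | 4 | 4 | 4 | 4 | 4 | 4
  row 5: 1 | 2 | 3 | 3 | 4 | 5 | 5 | 5 | 5 | 5 | 5
  row 6: 1 | 2 | 3 | 3 | 4 | 5 | 5 | 5 | 6 | 6 | 6
  row 7: 1 | 2 | 3 | 3 | 4 | 5 | 5 | 5 | 6 | 6 | 7
  row 8: 1 | 2 | 3 | 3 | 4 | 5 | 5 | 6 | 7 | 7 | 8
  row 9: 1 | 2 | 3 | 3 | 4 | 5 | 5 | 6 | 7 | 8 | 9
  row 10: 1 | 2 | 3 | 4 | 5 | 6 | 6 | 7 | 8 | 9 | 10
  row 11: 1 | 2 | 3 | 4 | 5 | 6 | 7 | 8 | 9 | 10 | 11

giving w = (2, 3, 6, 1, 5, 9, 11, 8, 10, 4, 7) via Δ²R.

|D(w)|=17, |Ess(w)|=6:

[(3, 1, 0), (3, 5, 2), (7, 8, 5), (7, 10, 6), (9, 4, 3), (9, 7, 5)]


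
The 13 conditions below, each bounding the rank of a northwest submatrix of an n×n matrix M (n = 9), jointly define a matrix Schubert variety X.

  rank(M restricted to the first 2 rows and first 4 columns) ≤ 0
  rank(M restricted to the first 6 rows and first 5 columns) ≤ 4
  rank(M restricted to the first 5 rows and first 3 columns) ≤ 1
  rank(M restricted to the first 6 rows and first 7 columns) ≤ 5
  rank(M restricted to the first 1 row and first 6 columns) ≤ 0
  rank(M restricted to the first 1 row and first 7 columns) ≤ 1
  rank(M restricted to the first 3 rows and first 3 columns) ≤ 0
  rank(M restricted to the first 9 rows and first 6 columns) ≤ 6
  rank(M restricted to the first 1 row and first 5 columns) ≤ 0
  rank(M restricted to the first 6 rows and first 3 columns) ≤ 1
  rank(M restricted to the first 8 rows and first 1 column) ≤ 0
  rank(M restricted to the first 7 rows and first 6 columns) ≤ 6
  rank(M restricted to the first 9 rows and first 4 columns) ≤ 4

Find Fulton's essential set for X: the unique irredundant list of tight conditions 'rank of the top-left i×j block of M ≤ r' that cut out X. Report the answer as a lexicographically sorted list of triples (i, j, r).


Propagating the 13 rank bounds to every northwest block:

  i=1: 0  0  0  0  0  0  1  1  1
  i=2: 0  0  0  0  1  1  2  2  2
  i=3: 0  0  0  1  2  2  3  3  3
  i=4: 0  1  1  2  3  3  4  4  4
  i=5: 0  1  1  2  3  4  5  5  5
  i=6: 0  1  1  2  3  4  5  6  6
  i=7: 0  1  2  3  4  5  6  7  7
  i=8: 0  1  2  3  4  5  6  7  8
  i=9: 1  2  3  4  5  6  7  8  9

the unique w with this rank table is (7, 5, 4, 2, 6, 8, 3, 9, 1).

5 SE-corners of the 20-cell Rothe diagram give Ess(w):

[(1, 6, 0), (2, 4, 0), (3, 3, 0), (6, 3, 1), (8, 1, 0)]


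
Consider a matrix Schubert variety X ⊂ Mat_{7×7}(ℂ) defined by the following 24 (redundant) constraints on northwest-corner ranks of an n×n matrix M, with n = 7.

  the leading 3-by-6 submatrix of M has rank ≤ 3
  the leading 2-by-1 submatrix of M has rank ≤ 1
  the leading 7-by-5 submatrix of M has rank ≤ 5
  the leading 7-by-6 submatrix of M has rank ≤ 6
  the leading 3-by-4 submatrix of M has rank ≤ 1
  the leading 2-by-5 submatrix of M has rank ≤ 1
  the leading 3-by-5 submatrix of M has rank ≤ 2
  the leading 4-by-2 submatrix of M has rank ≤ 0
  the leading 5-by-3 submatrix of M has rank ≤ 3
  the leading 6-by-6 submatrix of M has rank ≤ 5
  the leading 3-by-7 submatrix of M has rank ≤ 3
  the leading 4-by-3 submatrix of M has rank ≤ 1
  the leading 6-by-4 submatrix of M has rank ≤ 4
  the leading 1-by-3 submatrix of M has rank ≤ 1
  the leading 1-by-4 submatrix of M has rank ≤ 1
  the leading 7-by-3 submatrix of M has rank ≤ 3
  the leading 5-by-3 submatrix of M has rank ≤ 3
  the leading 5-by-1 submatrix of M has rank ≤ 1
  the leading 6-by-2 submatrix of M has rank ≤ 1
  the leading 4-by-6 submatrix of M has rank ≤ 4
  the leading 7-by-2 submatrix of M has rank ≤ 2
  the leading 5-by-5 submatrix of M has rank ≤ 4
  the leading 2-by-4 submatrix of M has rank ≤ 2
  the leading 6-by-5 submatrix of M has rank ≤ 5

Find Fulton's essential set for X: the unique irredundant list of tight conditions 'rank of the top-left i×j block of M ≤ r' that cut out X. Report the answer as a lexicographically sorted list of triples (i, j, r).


Computing R[i][j] = min implied NW-rank bound (n=7, 24 conditions):

  0  0  1  1  1  1  1
  0  0  1  1  1  2  2
  0  0  1  1  2  3  3
  0  0  1  2  3  4  4
  1  1  2  3  4  5  5
  1  1  2  3  4  5  6
  1  2  3  4  5  6  7

hence w(1..7) = (3, 6, 5, 4, 1, 7, 2).

Rothe diagram D(w) (12 cells), 4 SE-corners (essential conditions):

[(2, 5, 1), (3, 4, 1), (4, 2, 0), (6, 2, 1)]


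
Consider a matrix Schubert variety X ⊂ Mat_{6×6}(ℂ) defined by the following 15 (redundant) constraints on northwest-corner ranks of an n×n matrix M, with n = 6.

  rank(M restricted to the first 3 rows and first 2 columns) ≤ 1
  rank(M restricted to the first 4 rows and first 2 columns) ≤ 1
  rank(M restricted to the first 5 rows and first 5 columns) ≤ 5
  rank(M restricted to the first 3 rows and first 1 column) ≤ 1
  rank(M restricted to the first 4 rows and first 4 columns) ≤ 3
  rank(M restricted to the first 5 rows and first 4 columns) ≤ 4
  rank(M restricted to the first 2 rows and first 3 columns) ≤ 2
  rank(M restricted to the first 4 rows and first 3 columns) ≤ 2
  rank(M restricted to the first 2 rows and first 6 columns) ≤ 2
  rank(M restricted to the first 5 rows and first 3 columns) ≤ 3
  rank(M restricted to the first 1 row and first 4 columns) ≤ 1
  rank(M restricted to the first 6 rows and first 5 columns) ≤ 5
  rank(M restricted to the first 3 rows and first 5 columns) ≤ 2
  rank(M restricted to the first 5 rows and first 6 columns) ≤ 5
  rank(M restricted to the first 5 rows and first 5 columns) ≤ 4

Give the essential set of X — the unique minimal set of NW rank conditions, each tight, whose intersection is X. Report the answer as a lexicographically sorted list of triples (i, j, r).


Reconstructing r_w from the 15 given conditions:

  1, 1, 1, 1, 1, 1
  1, 1, 2, 2, 2, 2
  1, 1, 2, 2, 2, 3
  1, 1, 2, 3, 3, 4
  1, 2, 3, 4, 4, 5
  1, 2, 3, 4, 5, 6

the unique w with this rank table is (1, 3, 6, 4, 2, 5).

Fulton essential set (2 of the 5 Rothe cells):

[(3, 5, 2), (4, 2, 1)]


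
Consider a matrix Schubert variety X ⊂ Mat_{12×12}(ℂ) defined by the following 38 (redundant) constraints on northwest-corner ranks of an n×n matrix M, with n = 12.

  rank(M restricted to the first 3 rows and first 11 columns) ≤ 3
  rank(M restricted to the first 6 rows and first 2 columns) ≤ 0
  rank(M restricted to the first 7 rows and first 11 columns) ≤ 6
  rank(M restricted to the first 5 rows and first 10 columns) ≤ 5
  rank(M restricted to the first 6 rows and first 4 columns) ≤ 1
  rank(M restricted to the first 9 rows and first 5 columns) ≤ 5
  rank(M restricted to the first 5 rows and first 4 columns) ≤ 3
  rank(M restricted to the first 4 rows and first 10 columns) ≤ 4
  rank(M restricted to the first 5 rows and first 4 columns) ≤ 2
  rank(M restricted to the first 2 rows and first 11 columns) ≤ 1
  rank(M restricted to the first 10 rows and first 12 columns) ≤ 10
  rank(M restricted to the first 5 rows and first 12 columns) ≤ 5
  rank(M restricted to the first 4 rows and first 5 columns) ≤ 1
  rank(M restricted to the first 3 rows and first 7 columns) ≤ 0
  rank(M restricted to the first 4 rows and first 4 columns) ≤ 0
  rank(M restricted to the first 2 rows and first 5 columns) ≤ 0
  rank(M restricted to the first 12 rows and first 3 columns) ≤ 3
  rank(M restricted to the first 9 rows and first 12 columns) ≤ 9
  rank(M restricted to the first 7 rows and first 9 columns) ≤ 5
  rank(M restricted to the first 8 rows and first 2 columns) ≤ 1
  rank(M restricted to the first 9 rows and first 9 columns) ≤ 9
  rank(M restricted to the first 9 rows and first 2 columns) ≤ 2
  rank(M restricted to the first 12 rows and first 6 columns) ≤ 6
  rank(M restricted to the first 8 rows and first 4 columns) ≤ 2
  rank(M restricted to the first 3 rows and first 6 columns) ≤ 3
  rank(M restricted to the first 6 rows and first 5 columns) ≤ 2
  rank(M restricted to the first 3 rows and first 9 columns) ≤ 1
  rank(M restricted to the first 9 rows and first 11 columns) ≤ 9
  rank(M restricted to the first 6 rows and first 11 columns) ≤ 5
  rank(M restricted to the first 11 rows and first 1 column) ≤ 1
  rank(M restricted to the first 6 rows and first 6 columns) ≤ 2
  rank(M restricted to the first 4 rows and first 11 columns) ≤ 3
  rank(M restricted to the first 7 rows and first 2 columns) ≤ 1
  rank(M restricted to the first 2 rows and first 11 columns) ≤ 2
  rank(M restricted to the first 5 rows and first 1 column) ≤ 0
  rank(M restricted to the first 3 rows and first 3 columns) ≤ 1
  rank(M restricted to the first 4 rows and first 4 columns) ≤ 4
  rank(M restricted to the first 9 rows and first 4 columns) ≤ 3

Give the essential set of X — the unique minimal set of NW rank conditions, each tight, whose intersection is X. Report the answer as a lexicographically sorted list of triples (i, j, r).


Recovering R(i,j) via the rank-extension bound from the 38 conditions:

  0, 0, 0, 0, 0, 0, 0, 1, 1, 1, 1, 1
  0, 0, 0, 0, 0, 0, 0, 1, 1, 1, 1, 2
  0, 0, 0, 0, 0, 0, 0, 1, 1, 2, 2, 3
  0, 0, 0, 0, 1, 1, 1, 2, 2, 3, 3, 4
  0, 0, 1, 1, 2, 2, 2, 3, 3, 4, 4, 5
  0, 0, 1, 1, 2, 2, 3, 4, 4, 5, 5, 6
  1, 1, 2, 2, 3, 3, 4, 5, 5, 6, 6, 7
  1, 1, 2, 2, 3, 4, 5, 6, 6, 7, 7, 8
  1, 2, 3, 3, 4, 5, 6, 7, 7, 8, 8, 9
  1, 2, 3, 4, 5, 6, 7, 8, 8, 9, 9, 10
  1, 2, 3, 4, 5, 6, 7, 8, 9, 10, 10, 11
  1, 2, 3, 4, 5, 6, 7, 8, 9, 10, 11, 12

reading off 1-entries of Δ²R: w = (8, 12, 10, 5, 3, 7, 1, 6, 2, 4, 9, 11).

ℓ(w)=37; the 9 essential cells (i,j,r):

[(2, 11, 1), (3, 7, 0), (3, 9, 1), (4, 4, 0), (6, 2, 0), (6, 4, 1), (6, 6, 2), (8, 2, 1), (8, 4, 2)]


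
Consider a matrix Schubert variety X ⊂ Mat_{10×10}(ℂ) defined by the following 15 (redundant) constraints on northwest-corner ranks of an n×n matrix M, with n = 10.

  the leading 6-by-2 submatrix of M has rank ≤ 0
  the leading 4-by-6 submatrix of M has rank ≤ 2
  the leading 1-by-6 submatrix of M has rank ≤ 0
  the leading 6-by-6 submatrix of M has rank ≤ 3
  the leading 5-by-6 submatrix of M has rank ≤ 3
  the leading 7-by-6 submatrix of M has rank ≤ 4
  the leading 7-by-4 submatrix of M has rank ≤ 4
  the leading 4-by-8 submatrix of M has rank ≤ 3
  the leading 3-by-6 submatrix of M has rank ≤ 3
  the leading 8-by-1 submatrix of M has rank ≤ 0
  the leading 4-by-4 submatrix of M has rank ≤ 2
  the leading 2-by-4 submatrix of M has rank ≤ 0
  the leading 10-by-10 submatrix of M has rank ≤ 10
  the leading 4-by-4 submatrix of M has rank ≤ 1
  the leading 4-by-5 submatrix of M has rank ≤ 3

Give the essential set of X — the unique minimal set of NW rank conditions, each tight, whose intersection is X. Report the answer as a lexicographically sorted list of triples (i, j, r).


Recovering R(i,j) via the rank-extension bound from the 15 conditions:

  i=1: 0  0  0  0  0  0  1  1  1  1
  i=2: 0  0  0  0  1  1  2  2  2  2
  i=3: 0  0  1  1  2  2  3  3  3  3
  i=4: 0  0  1  1  2  2  3  3  4  4
  i=5: 0  0  1  2  3  3  4  4  5  5
  i=6: 0  0  1  2  3  3  4  5  6  6
  i=7: 0  1  2  3  4  4  5  6  7  7
  i=8: 0  1  2  3  4  5  6  7  8  8
  i=9: 1  2  3  4  5  6  7  8  9  9
  i=10: 1  2  3  4  5  6  7  8  9  10

reading off 1-entries of Δ²R: w = (7, 5, 3, 9, 4, 8, 2, 6, 1, 10).

ℓ(w)=24; the 8 essential cells (i,j,r):

[(1, 6, 0), (2, 4, 0), (4, 4, 1), (4, 6, 2), (4, 8, 3), (6, 2, 0), (6, 6, 3), (8, 1, 0)]


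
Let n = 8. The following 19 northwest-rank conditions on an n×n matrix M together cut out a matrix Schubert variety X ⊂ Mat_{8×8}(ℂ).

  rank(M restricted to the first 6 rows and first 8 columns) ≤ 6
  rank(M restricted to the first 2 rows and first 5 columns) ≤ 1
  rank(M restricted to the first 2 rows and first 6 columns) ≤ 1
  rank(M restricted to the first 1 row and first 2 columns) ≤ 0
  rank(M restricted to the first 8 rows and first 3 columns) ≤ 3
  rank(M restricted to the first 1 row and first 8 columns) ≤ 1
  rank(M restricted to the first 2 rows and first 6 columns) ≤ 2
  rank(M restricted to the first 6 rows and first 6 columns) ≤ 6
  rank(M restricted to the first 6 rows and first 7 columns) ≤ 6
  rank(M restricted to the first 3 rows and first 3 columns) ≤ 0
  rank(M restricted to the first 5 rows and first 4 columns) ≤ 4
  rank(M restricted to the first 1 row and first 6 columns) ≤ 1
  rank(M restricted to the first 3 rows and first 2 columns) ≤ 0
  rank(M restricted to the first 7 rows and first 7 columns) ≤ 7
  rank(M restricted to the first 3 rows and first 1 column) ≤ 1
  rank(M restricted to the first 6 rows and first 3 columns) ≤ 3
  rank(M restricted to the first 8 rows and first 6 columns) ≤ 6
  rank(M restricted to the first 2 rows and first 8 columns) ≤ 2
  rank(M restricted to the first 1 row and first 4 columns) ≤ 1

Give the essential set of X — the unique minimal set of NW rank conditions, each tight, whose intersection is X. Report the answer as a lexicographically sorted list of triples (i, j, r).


Rank table r_w(8×8) implied by the 19 constraints:

  i=1: 0 | 0 | 0 | 1 | 1 | 1 | 1 | 1
  i=2: 0 | 0 | 0 | 1 | 1 | 1 | 2 | 2
  i=3: 0 | 0 | 0 | 1 | 2 | 2 | 3 | 3
  i=4: 1 | 1 | 1 | 2 | 3 | 3 | 4 | 4
  i=5: 1 | 2 | 2 | 3 | 4 | 4 | 5 | 5
  i=6: 1 | 2 | 3 | 4 | 5 | 5 | 6 | 6
  i=7: 1 | 2 | 3 | 4 | 5 | 6 | 7 | 7
  i=8: 1 | 2 | 3 | 4 | 5 | 6 | 7 | 8

hence w(1..8) = (4, 7, 5, 1, 2, 3, 6, 8).

|D(w)|=11, |Ess(w)|=2:

[(2, 6, 1), (3, 3, 0)]


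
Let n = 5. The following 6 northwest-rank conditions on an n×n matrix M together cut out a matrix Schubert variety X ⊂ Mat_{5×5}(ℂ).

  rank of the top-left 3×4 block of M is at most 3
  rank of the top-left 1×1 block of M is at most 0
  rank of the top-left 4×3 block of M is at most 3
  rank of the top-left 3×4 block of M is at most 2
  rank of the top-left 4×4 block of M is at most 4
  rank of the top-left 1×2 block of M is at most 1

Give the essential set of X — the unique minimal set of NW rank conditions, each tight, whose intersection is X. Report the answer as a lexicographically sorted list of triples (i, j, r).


The tightest implied rank at each (i,j), from the 6 conditions:

  row 1: 0 | 1 | 1 | 1 | 1
  row 2: 1 | 2 | 2 | 2 | 2
  row 3: 1 | 2 | 2 | 2 | 3
  row 4: 1 | 2 | 3 | 3 | 4
  row 5: 1 | 2 | 3 | 4 | 5

reading off 1-entries of Δ²R: w = (2, 1, 5, 3, 4).

Rothe diagram D(w) (3 cells), 2 SE-corners (essential conditions):

[(1, 1, 0), (3, 4, 2)]


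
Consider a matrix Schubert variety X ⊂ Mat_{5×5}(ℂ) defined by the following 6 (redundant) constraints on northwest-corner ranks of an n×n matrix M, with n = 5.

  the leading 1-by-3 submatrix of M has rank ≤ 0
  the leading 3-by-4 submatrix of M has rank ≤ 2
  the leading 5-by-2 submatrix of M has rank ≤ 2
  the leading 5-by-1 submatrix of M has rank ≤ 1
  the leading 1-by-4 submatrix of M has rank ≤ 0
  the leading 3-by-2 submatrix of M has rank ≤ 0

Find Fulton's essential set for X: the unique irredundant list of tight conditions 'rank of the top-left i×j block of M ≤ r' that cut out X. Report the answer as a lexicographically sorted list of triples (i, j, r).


Reconstructing r_w from the 6 given conditions:

  R[1]: 0, 0, 0, 0, 1
  R[2]: 0, 0, 1, 1, 2
  R[3]: 0, 0, 1, 2, 3
  R[4]: 1, 1, 2, 3, 4
  R[5]: 1, 2, 3, 4, 5

second differences of R give the permutation w = (5, 3, 4, 1, 2).

2 SE-corners of the 8-cell Rothe diagram give Ess(w):

[(1, 4, 0), (3, 2, 0)]


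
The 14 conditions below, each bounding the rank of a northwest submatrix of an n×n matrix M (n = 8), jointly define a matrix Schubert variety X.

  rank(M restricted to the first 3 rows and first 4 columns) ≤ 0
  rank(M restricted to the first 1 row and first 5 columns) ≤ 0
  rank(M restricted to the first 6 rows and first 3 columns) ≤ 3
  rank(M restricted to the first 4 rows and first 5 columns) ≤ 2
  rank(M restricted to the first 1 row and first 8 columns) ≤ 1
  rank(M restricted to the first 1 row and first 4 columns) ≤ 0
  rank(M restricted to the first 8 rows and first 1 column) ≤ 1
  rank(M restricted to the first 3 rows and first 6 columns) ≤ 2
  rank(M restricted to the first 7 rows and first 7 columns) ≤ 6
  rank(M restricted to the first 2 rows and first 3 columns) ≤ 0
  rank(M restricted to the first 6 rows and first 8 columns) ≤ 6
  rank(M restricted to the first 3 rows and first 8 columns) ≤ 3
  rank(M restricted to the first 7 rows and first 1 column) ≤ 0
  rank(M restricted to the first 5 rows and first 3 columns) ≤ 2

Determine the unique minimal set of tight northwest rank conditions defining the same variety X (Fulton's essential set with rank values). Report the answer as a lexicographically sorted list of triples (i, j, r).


Propagating the 14 rank bounds to every northwest block:

  0 | 0 | 0 | 0 | 0 | 1 | 1 | 1
  0 | 0 | 0 | 0 | 1 | 2 | 2 | 2
  0 | 0 | 0 | 0 | 1 | 2 | 3 | 3
  0 | 1 | 1 | 1 | 2 | 3 | 4 | 4
  0 | 1 | 2 | 2 | 3 | 4 | 5 | 5
  0 | 1 | 2 | 3 | 4 | 5 | 6 | 6
  0 | 1 | 2 | 3 | 4 | 5 | 6 | 7
  1 | 2 | 3 | 4 | 5 | 6 | 7 | 8

hence w(1..8) = (6, 5, 7, 2, 3, 4, 8, 1).

Rothe diagram D(w) (17 cells), 3 SE-corners (essential conditions):

[(1, 5, 0), (3, 4, 0), (7, 1, 0)]


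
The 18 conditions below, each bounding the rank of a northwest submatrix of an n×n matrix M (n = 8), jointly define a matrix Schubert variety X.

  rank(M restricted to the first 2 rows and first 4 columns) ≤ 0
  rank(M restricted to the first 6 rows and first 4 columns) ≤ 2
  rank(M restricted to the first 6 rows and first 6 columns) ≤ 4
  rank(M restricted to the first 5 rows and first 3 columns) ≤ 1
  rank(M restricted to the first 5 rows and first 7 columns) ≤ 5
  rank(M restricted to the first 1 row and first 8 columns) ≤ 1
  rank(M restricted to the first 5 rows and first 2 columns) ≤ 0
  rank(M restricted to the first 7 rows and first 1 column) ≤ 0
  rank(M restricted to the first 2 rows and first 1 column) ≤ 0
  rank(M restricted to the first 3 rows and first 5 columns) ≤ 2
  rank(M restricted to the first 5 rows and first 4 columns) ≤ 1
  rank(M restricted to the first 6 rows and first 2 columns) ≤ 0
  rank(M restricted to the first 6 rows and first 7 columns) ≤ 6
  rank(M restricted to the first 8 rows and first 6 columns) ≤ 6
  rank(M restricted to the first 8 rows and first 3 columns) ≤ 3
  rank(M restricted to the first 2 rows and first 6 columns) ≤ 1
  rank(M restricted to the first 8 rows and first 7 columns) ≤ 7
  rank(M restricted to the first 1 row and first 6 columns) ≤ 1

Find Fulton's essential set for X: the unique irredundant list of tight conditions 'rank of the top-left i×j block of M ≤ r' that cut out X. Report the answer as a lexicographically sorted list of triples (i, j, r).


Reconstructing r_w from the 18 given conditions:

  row 1: 0 | 0 | 0 | 0 | 1 | 1 | 1 | 1
  row 2: 0 | 0 | 0 | 0 | 1 | 1 | 2 | 2
  row 3: 0 | 0 | 1 | 1 | 2 | 2 | 3 | 3
  row 4: 0 | 0 | 1 | 1 | 2 | 3 | 4 | 4
  row 5: 0 | 0 | 1 | 1 | 2 | 3 | 4 | 5
  row 6: 0 | 0 | 1 | 2 | 3 | 4 | 5 | 6
  row 7: 0 | 1 | 2 | 3 | 4 | 5 | 6 | 7
  row 8: 1 | 2 | 3 | 4 | 5 | 6 | 7 | 8

the unique w with this rank table is (5, 7, 3, 6, 8, 4, 2, 1).

Rothe diagram D(w) (20 cells), 5 SE-corners (essential conditions):

[(2, 4, 0), (2, 6, 1), (5, 4, 1), (6, 2, 0), (7, 1, 0)]


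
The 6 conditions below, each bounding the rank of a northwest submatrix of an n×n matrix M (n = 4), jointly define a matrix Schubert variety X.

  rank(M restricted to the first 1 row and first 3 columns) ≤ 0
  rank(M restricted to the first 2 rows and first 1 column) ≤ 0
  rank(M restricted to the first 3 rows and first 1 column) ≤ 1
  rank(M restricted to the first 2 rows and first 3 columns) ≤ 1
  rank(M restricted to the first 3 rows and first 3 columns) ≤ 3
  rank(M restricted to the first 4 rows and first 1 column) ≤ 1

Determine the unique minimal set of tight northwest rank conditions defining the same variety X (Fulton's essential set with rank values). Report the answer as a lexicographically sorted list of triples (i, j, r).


Reconstructing r_w from the 6 given conditions:

  i=1: 0 | 0 | 0 | 1
  i=2: 0 | 1 | 1 | 2
  i=3: 1 | 2 | 2 | 3
  i=4: 1 | 2 | 3 | 4

hence w(1..4) = (4, 2, 1, 3).

Rothe diagram D(w) (4 cells), 2 SE-corners (essential conditions):

[(1, 3, 0), (2, 1, 0)]


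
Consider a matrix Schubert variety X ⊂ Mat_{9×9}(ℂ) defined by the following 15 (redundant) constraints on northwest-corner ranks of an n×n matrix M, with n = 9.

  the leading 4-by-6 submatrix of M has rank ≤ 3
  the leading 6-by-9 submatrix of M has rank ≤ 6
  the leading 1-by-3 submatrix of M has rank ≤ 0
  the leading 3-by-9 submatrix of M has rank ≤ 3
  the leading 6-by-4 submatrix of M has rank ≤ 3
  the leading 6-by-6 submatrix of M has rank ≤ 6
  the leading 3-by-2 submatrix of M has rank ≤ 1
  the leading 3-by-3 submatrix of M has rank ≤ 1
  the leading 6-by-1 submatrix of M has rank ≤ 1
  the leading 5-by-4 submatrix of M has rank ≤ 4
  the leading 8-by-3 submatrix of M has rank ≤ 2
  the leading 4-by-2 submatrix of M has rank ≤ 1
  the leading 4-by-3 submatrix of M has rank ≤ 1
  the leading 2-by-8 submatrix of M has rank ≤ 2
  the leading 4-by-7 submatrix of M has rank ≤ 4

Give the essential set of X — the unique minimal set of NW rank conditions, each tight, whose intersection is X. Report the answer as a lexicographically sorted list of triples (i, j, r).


Rank table r_w(9×9) implied by the 15 constraints:

  0  0  0  1  1  1  1  1  1
  1  1  1  2  2  2  2  2  2
  1  1  1  2  3  3  3  3  3
  1  1  1  2  3  3  4  4  4
  1  2  2  3  4  4  5  5  5
  1  2  2  3  4  5  6  6  6
  1  2  2  3  4  5  6  7  7
  1  2  2  3  4  5  6  7  8
  1  2  3  4  5  6  7  8  9

reading off 1-entries of Δ²R: w = (4, 1, 5, 7, 2, 6, 8, 9, 3).

ℓ(w)=11; the 4 essential cells (i,j,r):

[(1, 3, 0), (4, 3, 1), (4, 6, 3), (8, 3, 2)]
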